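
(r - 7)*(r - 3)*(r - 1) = r^3 - 11*r^2 + 31*r - 21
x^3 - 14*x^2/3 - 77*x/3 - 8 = (x - 8)*(x + 1/3)*(x + 3)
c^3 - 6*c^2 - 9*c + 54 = (c - 6)*(c - 3)*(c + 3)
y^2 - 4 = (y - 2)*(y + 2)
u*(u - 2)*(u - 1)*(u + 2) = u^4 - u^3 - 4*u^2 + 4*u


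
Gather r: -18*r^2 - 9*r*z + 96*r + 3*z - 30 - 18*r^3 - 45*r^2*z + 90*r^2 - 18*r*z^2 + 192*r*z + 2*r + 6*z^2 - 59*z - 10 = -18*r^3 + r^2*(72 - 45*z) + r*(-18*z^2 + 183*z + 98) + 6*z^2 - 56*z - 40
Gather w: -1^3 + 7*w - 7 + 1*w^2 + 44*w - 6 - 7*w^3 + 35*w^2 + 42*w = -7*w^3 + 36*w^2 + 93*w - 14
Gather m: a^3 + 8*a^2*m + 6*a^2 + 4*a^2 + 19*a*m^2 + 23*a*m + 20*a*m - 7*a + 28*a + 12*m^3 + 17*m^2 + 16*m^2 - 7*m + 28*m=a^3 + 10*a^2 + 21*a + 12*m^3 + m^2*(19*a + 33) + m*(8*a^2 + 43*a + 21)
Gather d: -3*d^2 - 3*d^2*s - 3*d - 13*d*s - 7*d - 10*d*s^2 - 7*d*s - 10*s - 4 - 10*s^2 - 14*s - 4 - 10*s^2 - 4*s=d^2*(-3*s - 3) + d*(-10*s^2 - 20*s - 10) - 20*s^2 - 28*s - 8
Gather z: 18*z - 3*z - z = 14*z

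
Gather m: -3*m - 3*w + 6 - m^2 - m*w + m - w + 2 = -m^2 + m*(-w - 2) - 4*w + 8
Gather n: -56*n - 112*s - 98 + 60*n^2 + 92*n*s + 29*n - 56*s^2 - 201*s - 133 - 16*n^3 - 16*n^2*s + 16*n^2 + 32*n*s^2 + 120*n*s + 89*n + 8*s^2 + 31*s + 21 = -16*n^3 + n^2*(76 - 16*s) + n*(32*s^2 + 212*s + 62) - 48*s^2 - 282*s - 210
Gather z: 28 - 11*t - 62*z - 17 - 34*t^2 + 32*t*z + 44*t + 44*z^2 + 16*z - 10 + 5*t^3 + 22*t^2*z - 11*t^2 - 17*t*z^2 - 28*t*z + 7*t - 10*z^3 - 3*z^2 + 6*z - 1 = 5*t^3 - 45*t^2 + 40*t - 10*z^3 + z^2*(41 - 17*t) + z*(22*t^2 + 4*t - 40)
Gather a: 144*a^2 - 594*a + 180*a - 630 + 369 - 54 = 144*a^2 - 414*a - 315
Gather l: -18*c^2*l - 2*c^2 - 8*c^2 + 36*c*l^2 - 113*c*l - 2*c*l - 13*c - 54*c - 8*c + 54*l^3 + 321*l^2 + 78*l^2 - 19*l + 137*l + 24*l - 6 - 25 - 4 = -10*c^2 - 75*c + 54*l^3 + l^2*(36*c + 399) + l*(-18*c^2 - 115*c + 142) - 35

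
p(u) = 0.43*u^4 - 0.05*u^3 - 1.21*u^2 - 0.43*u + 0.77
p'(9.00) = 1219.52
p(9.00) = 2683.67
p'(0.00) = -0.43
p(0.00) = 0.77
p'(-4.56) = -155.60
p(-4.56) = 168.23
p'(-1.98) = -9.58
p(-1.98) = 3.87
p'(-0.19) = 0.01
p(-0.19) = 0.81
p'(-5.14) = -225.52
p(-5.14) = 277.94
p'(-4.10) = -111.57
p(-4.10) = 107.15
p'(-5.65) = -301.77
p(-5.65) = 411.78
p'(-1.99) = -9.76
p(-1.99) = 3.97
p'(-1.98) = -9.58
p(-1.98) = 3.87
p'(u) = 1.72*u^3 - 0.15*u^2 - 2.42*u - 0.43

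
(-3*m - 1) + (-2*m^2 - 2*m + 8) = -2*m^2 - 5*m + 7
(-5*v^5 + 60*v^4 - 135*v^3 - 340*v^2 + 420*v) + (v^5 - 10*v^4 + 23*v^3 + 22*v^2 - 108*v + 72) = -4*v^5 + 50*v^4 - 112*v^3 - 318*v^2 + 312*v + 72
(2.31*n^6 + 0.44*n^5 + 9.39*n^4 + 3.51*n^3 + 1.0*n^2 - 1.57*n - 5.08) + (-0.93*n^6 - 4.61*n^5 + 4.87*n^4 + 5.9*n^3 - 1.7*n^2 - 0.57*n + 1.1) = 1.38*n^6 - 4.17*n^5 + 14.26*n^4 + 9.41*n^3 - 0.7*n^2 - 2.14*n - 3.98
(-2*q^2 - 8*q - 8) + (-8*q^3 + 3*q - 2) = -8*q^3 - 2*q^2 - 5*q - 10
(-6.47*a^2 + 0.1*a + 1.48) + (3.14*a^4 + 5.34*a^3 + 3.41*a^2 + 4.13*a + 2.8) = 3.14*a^4 + 5.34*a^3 - 3.06*a^2 + 4.23*a + 4.28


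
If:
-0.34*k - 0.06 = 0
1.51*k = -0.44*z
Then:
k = -0.18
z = 0.61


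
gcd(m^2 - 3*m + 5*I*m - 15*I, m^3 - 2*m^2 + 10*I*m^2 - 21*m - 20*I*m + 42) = 1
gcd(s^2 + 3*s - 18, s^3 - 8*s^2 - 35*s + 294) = s + 6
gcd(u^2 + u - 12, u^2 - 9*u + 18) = u - 3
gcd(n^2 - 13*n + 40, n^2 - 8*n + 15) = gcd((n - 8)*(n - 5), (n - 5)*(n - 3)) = n - 5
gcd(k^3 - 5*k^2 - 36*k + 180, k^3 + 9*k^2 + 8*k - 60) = k + 6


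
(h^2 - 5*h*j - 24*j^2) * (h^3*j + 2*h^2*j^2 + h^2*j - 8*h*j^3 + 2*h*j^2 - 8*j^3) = h^5*j - 3*h^4*j^2 + h^4*j - 42*h^3*j^3 - 3*h^3*j^2 - 8*h^2*j^4 - 42*h^2*j^3 + 192*h*j^5 - 8*h*j^4 + 192*j^5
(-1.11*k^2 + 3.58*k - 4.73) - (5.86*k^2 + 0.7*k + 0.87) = -6.97*k^2 + 2.88*k - 5.6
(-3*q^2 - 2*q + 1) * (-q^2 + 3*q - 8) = 3*q^4 - 7*q^3 + 17*q^2 + 19*q - 8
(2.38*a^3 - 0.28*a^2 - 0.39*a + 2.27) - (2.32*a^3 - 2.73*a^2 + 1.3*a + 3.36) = 0.0600000000000001*a^3 + 2.45*a^2 - 1.69*a - 1.09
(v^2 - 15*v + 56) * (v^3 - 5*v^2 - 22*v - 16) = v^5 - 20*v^4 + 109*v^3 + 34*v^2 - 992*v - 896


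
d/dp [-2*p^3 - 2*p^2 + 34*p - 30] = -6*p^2 - 4*p + 34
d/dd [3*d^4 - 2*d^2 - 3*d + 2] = 12*d^3 - 4*d - 3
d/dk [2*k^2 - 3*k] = 4*k - 3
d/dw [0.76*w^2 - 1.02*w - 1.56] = 1.52*w - 1.02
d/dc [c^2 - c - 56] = 2*c - 1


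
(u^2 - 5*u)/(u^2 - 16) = u*(u - 5)/(u^2 - 16)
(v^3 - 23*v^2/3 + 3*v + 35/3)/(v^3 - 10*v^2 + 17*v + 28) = (v - 5/3)/(v - 4)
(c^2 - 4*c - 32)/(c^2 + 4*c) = (c - 8)/c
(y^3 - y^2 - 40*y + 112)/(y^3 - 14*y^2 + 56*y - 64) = (y^2 + 3*y - 28)/(y^2 - 10*y + 16)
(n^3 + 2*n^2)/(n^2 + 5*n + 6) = n^2/(n + 3)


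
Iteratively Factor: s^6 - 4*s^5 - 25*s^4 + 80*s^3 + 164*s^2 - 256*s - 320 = (s + 2)*(s^5 - 6*s^4 - 13*s^3 + 106*s^2 - 48*s - 160) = (s + 2)*(s + 4)*(s^4 - 10*s^3 + 27*s^2 - 2*s - 40) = (s - 2)*(s + 2)*(s + 4)*(s^3 - 8*s^2 + 11*s + 20) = (s - 4)*(s - 2)*(s + 2)*(s + 4)*(s^2 - 4*s - 5) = (s - 5)*(s - 4)*(s - 2)*(s + 2)*(s + 4)*(s + 1)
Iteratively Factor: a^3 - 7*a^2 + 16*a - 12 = (a - 3)*(a^2 - 4*a + 4) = (a - 3)*(a - 2)*(a - 2)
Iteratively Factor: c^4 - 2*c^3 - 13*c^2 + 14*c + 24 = (c - 2)*(c^3 - 13*c - 12) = (c - 4)*(c - 2)*(c^2 + 4*c + 3) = (c - 4)*(c - 2)*(c + 1)*(c + 3)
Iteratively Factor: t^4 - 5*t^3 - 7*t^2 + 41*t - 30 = (t - 2)*(t^3 - 3*t^2 - 13*t + 15) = (t - 2)*(t - 1)*(t^2 - 2*t - 15) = (t - 5)*(t - 2)*(t - 1)*(t + 3)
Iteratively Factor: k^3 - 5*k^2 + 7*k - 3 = (k - 1)*(k^2 - 4*k + 3) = (k - 1)^2*(k - 3)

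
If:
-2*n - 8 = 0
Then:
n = -4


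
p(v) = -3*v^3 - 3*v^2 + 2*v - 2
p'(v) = -9*v^2 - 6*v + 2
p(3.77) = -197.85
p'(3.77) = -148.54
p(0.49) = -2.09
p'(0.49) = -3.10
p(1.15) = -8.23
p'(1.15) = -16.80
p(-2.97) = 44.19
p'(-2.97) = -59.57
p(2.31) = -50.37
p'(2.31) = -59.88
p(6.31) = -862.55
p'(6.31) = -394.20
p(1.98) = -33.09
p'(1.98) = -45.16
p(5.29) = -519.48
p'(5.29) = -281.60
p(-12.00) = 4726.00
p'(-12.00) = -1222.00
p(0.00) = -2.00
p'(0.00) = 2.00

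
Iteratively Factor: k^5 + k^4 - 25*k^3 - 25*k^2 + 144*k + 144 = (k + 4)*(k^4 - 3*k^3 - 13*k^2 + 27*k + 36) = (k + 1)*(k + 4)*(k^3 - 4*k^2 - 9*k + 36) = (k - 3)*(k + 1)*(k + 4)*(k^2 - k - 12) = (k - 3)*(k + 1)*(k + 3)*(k + 4)*(k - 4)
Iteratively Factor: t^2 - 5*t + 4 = (t - 4)*(t - 1)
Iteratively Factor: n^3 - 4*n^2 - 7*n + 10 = (n - 1)*(n^2 - 3*n - 10) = (n - 1)*(n + 2)*(n - 5)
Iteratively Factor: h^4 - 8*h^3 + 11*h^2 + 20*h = (h)*(h^3 - 8*h^2 + 11*h + 20) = h*(h - 4)*(h^2 - 4*h - 5) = h*(h - 4)*(h + 1)*(h - 5)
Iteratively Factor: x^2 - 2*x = (x - 2)*(x)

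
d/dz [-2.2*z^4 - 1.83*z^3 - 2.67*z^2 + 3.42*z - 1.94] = -8.8*z^3 - 5.49*z^2 - 5.34*z + 3.42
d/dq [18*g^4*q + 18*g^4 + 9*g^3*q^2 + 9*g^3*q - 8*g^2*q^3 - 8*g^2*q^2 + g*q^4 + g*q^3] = g*(18*g^3 + 18*g^2*q + 9*g^2 - 24*g*q^2 - 16*g*q + 4*q^3 + 3*q^2)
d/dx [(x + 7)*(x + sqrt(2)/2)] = 2*x + sqrt(2)/2 + 7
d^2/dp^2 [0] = 0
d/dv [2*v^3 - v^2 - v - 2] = 6*v^2 - 2*v - 1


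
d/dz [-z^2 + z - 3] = 1 - 2*z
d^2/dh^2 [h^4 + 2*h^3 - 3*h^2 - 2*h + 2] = 12*h^2 + 12*h - 6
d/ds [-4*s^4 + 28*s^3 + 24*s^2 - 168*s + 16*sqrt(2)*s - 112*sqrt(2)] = -16*s^3 + 84*s^2 + 48*s - 168 + 16*sqrt(2)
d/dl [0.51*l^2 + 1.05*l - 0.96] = 1.02*l + 1.05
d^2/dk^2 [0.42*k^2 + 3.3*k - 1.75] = 0.840000000000000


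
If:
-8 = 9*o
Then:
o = -8/9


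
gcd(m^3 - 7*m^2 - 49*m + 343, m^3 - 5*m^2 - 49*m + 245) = m^2 - 49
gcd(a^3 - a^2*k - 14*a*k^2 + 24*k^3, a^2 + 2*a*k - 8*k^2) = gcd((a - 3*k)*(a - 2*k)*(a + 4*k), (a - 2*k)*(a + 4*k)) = a^2 + 2*a*k - 8*k^2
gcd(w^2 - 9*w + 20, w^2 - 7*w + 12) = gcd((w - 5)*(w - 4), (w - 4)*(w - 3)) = w - 4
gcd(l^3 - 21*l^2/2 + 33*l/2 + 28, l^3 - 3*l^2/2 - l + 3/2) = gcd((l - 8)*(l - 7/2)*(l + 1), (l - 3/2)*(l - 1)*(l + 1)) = l + 1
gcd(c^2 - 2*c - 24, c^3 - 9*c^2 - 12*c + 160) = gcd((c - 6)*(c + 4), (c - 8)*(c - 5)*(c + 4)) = c + 4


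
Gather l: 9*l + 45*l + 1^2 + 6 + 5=54*l + 12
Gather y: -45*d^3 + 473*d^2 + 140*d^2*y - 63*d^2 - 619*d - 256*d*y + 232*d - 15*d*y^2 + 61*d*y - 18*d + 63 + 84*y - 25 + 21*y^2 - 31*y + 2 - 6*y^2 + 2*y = -45*d^3 + 410*d^2 - 405*d + y^2*(15 - 15*d) + y*(140*d^2 - 195*d + 55) + 40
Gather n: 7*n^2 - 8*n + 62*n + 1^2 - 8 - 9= 7*n^2 + 54*n - 16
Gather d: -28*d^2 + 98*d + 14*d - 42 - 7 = -28*d^2 + 112*d - 49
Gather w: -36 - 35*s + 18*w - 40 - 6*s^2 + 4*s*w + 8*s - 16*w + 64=-6*s^2 - 27*s + w*(4*s + 2) - 12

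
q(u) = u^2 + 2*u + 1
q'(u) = 2*u + 2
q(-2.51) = 2.28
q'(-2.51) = -3.02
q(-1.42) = 0.18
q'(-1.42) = -0.84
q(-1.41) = 0.17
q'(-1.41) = -0.82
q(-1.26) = 0.07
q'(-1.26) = -0.52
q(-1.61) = 0.37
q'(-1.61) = -1.22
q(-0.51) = 0.24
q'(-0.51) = 0.98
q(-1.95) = 0.90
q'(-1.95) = -1.90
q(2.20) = 10.24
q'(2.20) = 6.40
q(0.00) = 1.00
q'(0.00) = 2.00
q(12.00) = 169.00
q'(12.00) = 26.00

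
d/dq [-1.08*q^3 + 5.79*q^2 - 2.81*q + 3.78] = -3.24*q^2 + 11.58*q - 2.81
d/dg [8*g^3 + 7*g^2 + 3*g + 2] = 24*g^2 + 14*g + 3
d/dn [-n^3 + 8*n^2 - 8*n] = -3*n^2 + 16*n - 8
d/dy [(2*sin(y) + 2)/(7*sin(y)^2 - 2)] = 2*(-14*sin(y) + 7*cos(y)^2 - 9)*cos(y)/(7*sin(y)^2 - 2)^2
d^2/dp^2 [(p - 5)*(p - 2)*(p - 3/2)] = 6*p - 17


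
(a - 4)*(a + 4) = a^2 - 16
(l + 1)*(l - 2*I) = l^2 + l - 2*I*l - 2*I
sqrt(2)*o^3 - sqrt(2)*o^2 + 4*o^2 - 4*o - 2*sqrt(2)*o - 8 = (o - 2)*(o + 2*sqrt(2))*(sqrt(2)*o + sqrt(2))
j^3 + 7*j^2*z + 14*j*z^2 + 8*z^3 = (j + z)*(j + 2*z)*(j + 4*z)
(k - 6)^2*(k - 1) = k^3 - 13*k^2 + 48*k - 36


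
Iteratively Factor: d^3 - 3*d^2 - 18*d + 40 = (d + 4)*(d^2 - 7*d + 10) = (d - 2)*(d + 4)*(d - 5)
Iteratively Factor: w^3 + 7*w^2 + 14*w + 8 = (w + 1)*(w^2 + 6*w + 8) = (w + 1)*(w + 2)*(w + 4)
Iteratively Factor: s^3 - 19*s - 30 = (s + 2)*(s^2 - 2*s - 15) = (s + 2)*(s + 3)*(s - 5)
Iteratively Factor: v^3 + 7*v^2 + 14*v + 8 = (v + 1)*(v^2 + 6*v + 8) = (v + 1)*(v + 2)*(v + 4)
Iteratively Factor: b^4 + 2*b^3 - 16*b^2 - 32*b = (b + 4)*(b^3 - 2*b^2 - 8*b) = b*(b + 4)*(b^2 - 2*b - 8) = b*(b + 2)*(b + 4)*(b - 4)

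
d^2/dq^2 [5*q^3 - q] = 30*q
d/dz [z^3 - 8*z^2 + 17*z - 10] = 3*z^2 - 16*z + 17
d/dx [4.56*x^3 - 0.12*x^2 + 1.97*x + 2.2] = 13.68*x^2 - 0.24*x + 1.97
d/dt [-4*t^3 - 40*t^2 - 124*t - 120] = -12*t^2 - 80*t - 124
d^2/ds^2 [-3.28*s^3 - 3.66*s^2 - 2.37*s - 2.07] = -19.68*s - 7.32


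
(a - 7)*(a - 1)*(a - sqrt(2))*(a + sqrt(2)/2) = a^4 - 8*a^3 - sqrt(2)*a^3/2 + 4*sqrt(2)*a^2 + 6*a^2 - 7*sqrt(2)*a/2 + 8*a - 7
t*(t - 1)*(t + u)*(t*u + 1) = t^4*u + t^3*u^2 - t^3*u + t^3 - t^2*u^2 + t^2*u - t^2 - t*u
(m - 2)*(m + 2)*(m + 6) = m^3 + 6*m^2 - 4*m - 24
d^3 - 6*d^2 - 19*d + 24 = (d - 8)*(d - 1)*(d + 3)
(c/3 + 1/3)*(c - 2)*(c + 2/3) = c^3/3 - c^2/9 - 8*c/9 - 4/9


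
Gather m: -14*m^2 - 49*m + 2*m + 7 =-14*m^2 - 47*m + 7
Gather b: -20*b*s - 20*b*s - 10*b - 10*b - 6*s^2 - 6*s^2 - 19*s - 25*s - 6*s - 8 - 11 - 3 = b*(-40*s - 20) - 12*s^2 - 50*s - 22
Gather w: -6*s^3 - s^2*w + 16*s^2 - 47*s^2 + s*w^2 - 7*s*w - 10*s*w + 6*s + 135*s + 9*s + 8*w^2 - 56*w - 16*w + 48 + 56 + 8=-6*s^3 - 31*s^2 + 150*s + w^2*(s + 8) + w*(-s^2 - 17*s - 72) + 112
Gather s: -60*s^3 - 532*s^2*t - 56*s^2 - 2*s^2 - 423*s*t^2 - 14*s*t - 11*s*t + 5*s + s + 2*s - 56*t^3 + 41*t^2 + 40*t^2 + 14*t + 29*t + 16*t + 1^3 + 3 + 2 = -60*s^3 + s^2*(-532*t - 58) + s*(-423*t^2 - 25*t + 8) - 56*t^3 + 81*t^2 + 59*t + 6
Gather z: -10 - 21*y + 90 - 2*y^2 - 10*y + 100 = -2*y^2 - 31*y + 180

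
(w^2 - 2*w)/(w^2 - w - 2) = w/(w + 1)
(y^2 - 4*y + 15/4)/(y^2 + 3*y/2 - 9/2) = (y - 5/2)/(y + 3)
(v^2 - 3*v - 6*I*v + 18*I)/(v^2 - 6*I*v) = (v - 3)/v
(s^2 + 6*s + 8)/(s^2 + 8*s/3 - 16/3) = 3*(s + 2)/(3*s - 4)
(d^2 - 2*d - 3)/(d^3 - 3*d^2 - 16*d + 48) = (d + 1)/(d^2 - 16)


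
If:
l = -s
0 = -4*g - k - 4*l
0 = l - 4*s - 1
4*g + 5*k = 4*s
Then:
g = -1/5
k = 0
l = 1/5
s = -1/5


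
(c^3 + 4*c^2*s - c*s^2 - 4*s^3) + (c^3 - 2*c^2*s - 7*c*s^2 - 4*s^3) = 2*c^3 + 2*c^2*s - 8*c*s^2 - 8*s^3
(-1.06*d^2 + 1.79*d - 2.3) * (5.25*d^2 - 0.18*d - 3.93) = -5.565*d^4 + 9.5883*d^3 - 8.2314*d^2 - 6.6207*d + 9.039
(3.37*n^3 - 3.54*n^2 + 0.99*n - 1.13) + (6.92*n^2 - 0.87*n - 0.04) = 3.37*n^3 + 3.38*n^2 + 0.12*n - 1.17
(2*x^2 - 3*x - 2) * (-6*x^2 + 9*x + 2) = -12*x^4 + 36*x^3 - 11*x^2 - 24*x - 4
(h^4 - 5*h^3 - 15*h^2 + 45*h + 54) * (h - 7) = h^5 - 12*h^4 + 20*h^3 + 150*h^2 - 261*h - 378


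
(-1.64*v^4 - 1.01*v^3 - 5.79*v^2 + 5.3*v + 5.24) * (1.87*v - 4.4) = -3.0668*v^5 + 5.3273*v^4 - 6.3833*v^3 + 35.387*v^2 - 13.5212*v - 23.056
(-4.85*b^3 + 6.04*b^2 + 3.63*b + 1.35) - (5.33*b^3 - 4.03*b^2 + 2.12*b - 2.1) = -10.18*b^3 + 10.07*b^2 + 1.51*b + 3.45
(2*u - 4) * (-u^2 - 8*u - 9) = -2*u^3 - 12*u^2 + 14*u + 36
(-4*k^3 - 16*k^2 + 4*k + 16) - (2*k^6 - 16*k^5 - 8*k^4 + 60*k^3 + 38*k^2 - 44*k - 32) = -2*k^6 + 16*k^5 + 8*k^4 - 64*k^3 - 54*k^2 + 48*k + 48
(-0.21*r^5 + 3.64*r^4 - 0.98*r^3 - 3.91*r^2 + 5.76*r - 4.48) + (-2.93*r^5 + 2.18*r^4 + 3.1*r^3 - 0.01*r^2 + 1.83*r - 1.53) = -3.14*r^5 + 5.82*r^4 + 2.12*r^3 - 3.92*r^2 + 7.59*r - 6.01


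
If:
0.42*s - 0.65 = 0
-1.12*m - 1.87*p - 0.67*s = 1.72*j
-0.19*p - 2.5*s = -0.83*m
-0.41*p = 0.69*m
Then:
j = 3.36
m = 3.37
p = -5.66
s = 1.55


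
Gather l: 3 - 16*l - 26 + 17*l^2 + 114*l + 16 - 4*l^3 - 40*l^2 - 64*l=-4*l^3 - 23*l^2 + 34*l - 7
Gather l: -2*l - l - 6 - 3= -3*l - 9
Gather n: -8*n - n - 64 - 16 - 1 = -9*n - 81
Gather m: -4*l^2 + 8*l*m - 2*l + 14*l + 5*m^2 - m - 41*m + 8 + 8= -4*l^2 + 12*l + 5*m^2 + m*(8*l - 42) + 16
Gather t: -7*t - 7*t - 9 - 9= -14*t - 18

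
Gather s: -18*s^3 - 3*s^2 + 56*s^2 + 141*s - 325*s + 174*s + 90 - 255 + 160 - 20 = -18*s^3 + 53*s^2 - 10*s - 25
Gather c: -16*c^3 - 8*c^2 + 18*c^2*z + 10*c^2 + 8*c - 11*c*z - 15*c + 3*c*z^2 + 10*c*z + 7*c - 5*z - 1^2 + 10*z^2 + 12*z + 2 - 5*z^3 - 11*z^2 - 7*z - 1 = -16*c^3 + c^2*(18*z + 2) + c*(3*z^2 - z) - 5*z^3 - z^2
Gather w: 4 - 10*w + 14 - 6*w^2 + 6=-6*w^2 - 10*w + 24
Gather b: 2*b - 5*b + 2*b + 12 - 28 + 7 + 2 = -b - 7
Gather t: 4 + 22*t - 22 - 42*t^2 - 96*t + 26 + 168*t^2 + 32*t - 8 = 126*t^2 - 42*t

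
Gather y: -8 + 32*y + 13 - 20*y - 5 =12*y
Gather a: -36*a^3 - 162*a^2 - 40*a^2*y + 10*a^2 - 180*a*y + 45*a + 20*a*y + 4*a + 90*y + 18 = -36*a^3 + a^2*(-40*y - 152) + a*(49 - 160*y) + 90*y + 18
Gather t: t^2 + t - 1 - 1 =t^2 + t - 2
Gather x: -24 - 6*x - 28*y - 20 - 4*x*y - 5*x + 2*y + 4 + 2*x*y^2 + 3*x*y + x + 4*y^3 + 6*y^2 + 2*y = x*(2*y^2 - y - 10) + 4*y^3 + 6*y^2 - 24*y - 40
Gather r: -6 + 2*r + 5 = 2*r - 1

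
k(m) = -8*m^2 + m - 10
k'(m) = 1 - 16*m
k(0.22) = -10.17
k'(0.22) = -2.52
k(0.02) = -9.98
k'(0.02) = 0.68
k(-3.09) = -89.47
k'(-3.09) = 50.44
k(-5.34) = -243.46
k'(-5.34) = 86.44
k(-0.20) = -10.52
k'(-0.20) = 4.20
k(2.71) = -66.04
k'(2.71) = -42.36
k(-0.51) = -12.59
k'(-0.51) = 9.16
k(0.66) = -12.82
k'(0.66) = -9.56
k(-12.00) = -1174.00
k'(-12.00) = 193.00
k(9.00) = -649.00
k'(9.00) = -143.00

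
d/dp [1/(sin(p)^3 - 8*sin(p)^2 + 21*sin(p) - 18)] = (7 - 3*sin(p))*cos(p)/((sin(p) - 3)^3*(sin(p) - 2)^2)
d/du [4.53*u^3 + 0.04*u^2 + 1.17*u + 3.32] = 13.59*u^2 + 0.08*u + 1.17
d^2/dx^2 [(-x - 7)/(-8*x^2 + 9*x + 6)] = 2*((-24*x - 47)*(-8*x^2 + 9*x + 6) - (x + 7)*(16*x - 9)^2)/(-8*x^2 + 9*x + 6)^3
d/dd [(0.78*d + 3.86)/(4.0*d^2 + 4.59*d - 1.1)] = (3.12*d^2 + 3.5802*d - (0.78*d + 3.86)*(8.0*d + 4.59) - 0.858)/(4.0*d^2 + 4.59*d - 1.1)^2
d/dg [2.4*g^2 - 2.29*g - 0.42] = 4.8*g - 2.29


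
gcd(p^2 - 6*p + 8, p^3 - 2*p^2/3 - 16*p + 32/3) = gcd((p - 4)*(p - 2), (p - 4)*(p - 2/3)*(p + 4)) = p - 4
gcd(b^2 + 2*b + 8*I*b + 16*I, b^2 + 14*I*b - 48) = b + 8*I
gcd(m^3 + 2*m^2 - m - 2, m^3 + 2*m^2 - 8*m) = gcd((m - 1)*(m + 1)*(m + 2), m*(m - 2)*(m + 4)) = 1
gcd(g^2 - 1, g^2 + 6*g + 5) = g + 1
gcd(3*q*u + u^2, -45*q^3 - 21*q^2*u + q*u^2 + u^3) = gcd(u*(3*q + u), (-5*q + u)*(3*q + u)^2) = 3*q + u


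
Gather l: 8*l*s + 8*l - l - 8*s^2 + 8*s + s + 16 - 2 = l*(8*s + 7) - 8*s^2 + 9*s + 14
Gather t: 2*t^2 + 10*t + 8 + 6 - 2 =2*t^2 + 10*t + 12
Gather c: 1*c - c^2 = -c^2 + c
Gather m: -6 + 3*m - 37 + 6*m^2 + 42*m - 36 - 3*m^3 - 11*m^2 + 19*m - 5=-3*m^3 - 5*m^2 + 64*m - 84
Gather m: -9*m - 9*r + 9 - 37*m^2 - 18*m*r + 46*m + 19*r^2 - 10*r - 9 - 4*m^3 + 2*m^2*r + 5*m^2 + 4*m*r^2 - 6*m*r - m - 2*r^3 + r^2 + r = -4*m^3 + m^2*(2*r - 32) + m*(4*r^2 - 24*r + 36) - 2*r^3 + 20*r^2 - 18*r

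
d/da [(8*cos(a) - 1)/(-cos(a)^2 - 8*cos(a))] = 2*(4*sin(a)^3/cos(a)^2 + tan(a))/(cos(a) + 8)^2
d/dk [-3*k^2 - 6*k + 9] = -6*k - 6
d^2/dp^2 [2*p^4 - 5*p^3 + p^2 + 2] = 24*p^2 - 30*p + 2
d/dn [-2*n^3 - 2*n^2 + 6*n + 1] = -6*n^2 - 4*n + 6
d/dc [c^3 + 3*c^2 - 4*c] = 3*c^2 + 6*c - 4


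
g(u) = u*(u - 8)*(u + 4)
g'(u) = u*(u - 8) + u*(u + 4) + (u - 8)*(u + 4) = 3*u^2 - 8*u - 32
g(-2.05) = 40.17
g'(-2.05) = -2.99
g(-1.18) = 30.55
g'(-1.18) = -18.38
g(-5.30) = -91.64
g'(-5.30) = 94.67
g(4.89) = -135.20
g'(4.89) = 0.62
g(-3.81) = 8.55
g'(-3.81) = 42.03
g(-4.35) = -18.80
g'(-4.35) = 59.57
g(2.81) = -99.32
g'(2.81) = -30.79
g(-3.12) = 30.53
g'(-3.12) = 22.16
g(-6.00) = -168.00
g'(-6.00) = 124.00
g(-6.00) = -168.00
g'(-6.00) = 124.00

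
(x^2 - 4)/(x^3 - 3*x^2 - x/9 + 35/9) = 9*(x^2 - 4)/(9*x^3 - 27*x^2 - x + 35)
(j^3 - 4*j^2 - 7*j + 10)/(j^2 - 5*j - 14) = (j^2 - 6*j + 5)/(j - 7)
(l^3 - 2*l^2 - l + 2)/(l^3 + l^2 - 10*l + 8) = (l + 1)/(l + 4)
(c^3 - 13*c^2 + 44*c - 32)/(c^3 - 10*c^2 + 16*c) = (c^2 - 5*c + 4)/(c*(c - 2))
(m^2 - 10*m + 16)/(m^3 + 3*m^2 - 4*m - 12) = (m - 8)/(m^2 + 5*m + 6)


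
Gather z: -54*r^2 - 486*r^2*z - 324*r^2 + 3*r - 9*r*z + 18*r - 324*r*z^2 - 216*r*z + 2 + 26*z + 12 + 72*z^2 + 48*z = -378*r^2 + 21*r + z^2*(72 - 324*r) + z*(-486*r^2 - 225*r + 74) + 14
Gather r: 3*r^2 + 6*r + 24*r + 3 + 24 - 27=3*r^2 + 30*r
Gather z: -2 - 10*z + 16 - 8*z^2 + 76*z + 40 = -8*z^2 + 66*z + 54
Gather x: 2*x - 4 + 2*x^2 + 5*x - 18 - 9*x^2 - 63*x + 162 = -7*x^2 - 56*x + 140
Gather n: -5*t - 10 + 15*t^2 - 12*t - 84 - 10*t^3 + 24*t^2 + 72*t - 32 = -10*t^3 + 39*t^2 + 55*t - 126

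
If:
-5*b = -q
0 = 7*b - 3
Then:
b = 3/7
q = 15/7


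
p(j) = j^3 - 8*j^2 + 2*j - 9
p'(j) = 3*j^2 - 16*j + 2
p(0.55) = -10.15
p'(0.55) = -5.89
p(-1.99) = -52.54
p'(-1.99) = 45.72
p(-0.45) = -11.61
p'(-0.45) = 9.81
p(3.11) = -50.08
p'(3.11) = -18.74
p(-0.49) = -12.02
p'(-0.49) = 10.56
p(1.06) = -14.68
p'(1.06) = -11.59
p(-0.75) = -15.42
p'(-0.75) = 15.69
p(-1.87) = -47.25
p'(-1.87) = 42.41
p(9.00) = 90.00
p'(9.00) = 101.00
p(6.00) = -69.00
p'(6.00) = 14.00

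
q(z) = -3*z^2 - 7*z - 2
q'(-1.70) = 3.20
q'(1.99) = -18.94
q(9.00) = -308.00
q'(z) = -6*z - 7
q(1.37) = -17.22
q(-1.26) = 2.06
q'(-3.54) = 14.24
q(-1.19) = 2.08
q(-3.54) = -14.81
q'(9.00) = -61.00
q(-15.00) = -572.00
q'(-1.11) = -0.34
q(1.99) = -27.81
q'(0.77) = -11.62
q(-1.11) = 2.07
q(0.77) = -9.17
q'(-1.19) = 0.14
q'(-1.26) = 0.56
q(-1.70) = 1.23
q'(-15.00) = 83.00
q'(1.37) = -15.22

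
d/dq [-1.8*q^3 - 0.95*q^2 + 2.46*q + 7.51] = -5.4*q^2 - 1.9*q + 2.46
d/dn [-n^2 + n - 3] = 1 - 2*n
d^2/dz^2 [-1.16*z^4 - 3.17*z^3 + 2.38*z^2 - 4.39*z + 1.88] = -13.92*z^2 - 19.02*z + 4.76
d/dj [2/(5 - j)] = 2/(j - 5)^2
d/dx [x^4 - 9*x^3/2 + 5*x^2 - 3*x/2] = 4*x^3 - 27*x^2/2 + 10*x - 3/2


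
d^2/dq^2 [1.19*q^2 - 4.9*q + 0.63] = 2.38000000000000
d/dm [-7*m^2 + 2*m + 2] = 2 - 14*m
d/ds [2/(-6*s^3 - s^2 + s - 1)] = 2*(18*s^2 + 2*s - 1)/(6*s^3 + s^2 - s + 1)^2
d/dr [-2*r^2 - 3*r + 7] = -4*r - 3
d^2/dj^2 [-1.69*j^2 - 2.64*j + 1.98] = -3.38000000000000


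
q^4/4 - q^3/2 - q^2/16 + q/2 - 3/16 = (q/4 + 1/4)*(q - 3/2)*(q - 1)*(q - 1/2)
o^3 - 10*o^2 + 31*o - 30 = (o - 5)*(o - 3)*(o - 2)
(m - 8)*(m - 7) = m^2 - 15*m + 56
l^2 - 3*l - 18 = (l - 6)*(l + 3)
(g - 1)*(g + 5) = g^2 + 4*g - 5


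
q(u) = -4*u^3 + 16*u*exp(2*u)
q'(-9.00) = -972.00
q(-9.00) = 2916.00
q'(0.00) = 16.00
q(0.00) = 0.00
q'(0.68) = 141.57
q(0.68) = 41.13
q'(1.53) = 1357.35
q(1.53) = 507.77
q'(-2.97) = -106.06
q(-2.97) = 104.67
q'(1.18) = 552.66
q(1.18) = 193.39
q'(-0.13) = 8.93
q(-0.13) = -1.59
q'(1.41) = 1001.54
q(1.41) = 367.27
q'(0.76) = 177.42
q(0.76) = 53.84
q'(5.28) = 7131931.68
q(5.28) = 3257055.30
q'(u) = -12*u^2 + 32*u*exp(2*u) + 16*exp(2*u)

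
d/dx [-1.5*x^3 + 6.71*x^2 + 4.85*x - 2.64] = -4.5*x^2 + 13.42*x + 4.85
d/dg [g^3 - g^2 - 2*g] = 3*g^2 - 2*g - 2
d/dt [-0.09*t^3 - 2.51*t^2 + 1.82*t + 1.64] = -0.27*t^2 - 5.02*t + 1.82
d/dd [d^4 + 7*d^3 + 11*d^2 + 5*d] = 4*d^3 + 21*d^2 + 22*d + 5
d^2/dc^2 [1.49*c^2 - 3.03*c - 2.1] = 2.98000000000000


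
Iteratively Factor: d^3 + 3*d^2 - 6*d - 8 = (d + 4)*(d^2 - d - 2) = (d - 2)*(d + 4)*(d + 1)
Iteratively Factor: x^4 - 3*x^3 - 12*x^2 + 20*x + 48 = (x + 2)*(x^3 - 5*x^2 - 2*x + 24) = (x - 3)*(x + 2)*(x^2 - 2*x - 8) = (x - 4)*(x - 3)*(x + 2)*(x + 2)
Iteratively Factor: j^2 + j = (j + 1)*(j)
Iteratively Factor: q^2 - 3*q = (q)*(q - 3)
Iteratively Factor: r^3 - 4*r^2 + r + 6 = (r - 2)*(r^2 - 2*r - 3) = (r - 3)*(r - 2)*(r + 1)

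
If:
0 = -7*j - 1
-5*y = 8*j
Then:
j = -1/7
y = 8/35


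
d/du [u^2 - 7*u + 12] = 2*u - 7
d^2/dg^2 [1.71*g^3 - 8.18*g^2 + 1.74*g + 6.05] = 10.26*g - 16.36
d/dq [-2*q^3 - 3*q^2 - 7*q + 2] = -6*q^2 - 6*q - 7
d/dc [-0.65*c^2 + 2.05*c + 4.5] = 2.05 - 1.3*c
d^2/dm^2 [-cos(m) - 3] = cos(m)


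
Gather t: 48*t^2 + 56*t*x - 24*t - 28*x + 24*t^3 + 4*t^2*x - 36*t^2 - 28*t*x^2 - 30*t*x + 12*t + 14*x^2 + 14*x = 24*t^3 + t^2*(4*x + 12) + t*(-28*x^2 + 26*x - 12) + 14*x^2 - 14*x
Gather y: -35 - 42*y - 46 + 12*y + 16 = -30*y - 65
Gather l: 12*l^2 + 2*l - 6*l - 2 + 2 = 12*l^2 - 4*l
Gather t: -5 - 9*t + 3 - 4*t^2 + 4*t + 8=-4*t^2 - 5*t + 6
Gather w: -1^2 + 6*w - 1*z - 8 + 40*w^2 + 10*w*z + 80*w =40*w^2 + w*(10*z + 86) - z - 9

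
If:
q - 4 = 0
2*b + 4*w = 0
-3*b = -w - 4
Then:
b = 8/7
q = 4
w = -4/7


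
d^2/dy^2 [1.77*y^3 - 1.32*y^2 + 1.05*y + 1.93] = 10.62*y - 2.64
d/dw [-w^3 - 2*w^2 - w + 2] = -3*w^2 - 4*w - 1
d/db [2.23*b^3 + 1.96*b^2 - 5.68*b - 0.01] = 6.69*b^2 + 3.92*b - 5.68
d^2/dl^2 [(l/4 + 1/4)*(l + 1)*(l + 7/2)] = 3*l/2 + 11/4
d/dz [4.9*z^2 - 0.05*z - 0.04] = 9.8*z - 0.05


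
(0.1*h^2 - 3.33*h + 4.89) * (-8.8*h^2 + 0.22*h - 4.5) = -0.88*h^4 + 29.326*h^3 - 44.2146*h^2 + 16.0608*h - 22.005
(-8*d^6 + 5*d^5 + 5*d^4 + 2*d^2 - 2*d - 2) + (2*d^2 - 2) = -8*d^6 + 5*d^5 + 5*d^4 + 4*d^2 - 2*d - 4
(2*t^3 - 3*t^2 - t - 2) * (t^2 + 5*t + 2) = 2*t^5 + 7*t^4 - 12*t^3 - 13*t^2 - 12*t - 4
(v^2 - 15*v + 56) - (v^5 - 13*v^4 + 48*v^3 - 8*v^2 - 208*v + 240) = -v^5 + 13*v^4 - 48*v^3 + 9*v^2 + 193*v - 184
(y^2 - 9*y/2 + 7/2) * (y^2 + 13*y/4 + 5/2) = y^4 - 5*y^3/4 - 69*y^2/8 + y/8 + 35/4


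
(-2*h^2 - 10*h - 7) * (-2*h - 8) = 4*h^3 + 36*h^2 + 94*h + 56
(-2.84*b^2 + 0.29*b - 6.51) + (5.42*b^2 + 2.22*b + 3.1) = 2.58*b^2 + 2.51*b - 3.41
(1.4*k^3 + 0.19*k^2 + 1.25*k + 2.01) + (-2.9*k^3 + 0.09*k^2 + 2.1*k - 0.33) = -1.5*k^3 + 0.28*k^2 + 3.35*k + 1.68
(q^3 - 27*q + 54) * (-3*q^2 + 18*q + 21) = -3*q^5 + 18*q^4 + 102*q^3 - 648*q^2 + 405*q + 1134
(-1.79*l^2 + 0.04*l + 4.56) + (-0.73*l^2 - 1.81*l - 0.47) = -2.52*l^2 - 1.77*l + 4.09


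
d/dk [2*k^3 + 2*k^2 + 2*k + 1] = 6*k^2 + 4*k + 2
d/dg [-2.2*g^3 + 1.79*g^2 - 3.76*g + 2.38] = -6.6*g^2 + 3.58*g - 3.76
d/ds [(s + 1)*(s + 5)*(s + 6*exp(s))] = 6*s^2*exp(s) + 3*s^2 + 48*s*exp(s) + 12*s + 66*exp(s) + 5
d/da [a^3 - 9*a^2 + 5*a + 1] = 3*a^2 - 18*a + 5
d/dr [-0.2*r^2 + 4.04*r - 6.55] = 4.04 - 0.4*r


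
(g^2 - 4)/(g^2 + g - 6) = (g + 2)/(g + 3)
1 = 1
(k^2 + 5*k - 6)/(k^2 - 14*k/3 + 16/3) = 3*(k^2 + 5*k - 6)/(3*k^2 - 14*k + 16)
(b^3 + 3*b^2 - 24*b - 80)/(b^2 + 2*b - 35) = (b^2 + 8*b + 16)/(b + 7)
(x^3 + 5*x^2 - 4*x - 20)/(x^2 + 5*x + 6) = (x^2 + 3*x - 10)/(x + 3)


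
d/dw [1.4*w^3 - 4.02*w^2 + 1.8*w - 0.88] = 4.2*w^2 - 8.04*w + 1.8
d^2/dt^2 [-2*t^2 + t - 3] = -4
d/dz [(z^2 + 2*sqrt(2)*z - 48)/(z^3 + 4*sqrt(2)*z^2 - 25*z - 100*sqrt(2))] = (-z^4 - 4*sqrt(2)*z^3 + 103*z^2 + 184*sqrt(2)*z - 1600)/(z^6 + 8*sqrt(2)*z^5 - 18*z^4 - 400*sqrt(2)*z^3 - 975*z^2 + 5000*sqrt(2)*z + 20000)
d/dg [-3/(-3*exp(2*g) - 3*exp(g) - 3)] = (-2*exp(g) - 1)*exp(g)/(exp(2*g) + exp(g) + 1)^2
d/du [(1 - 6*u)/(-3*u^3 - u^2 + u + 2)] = (18*u^3 + 6*u^2 - 6*u - (6*u - 1)*(9*u^2 + 2*u - 1) - 12)/(3*u^3 + u^2 - u - 2)^2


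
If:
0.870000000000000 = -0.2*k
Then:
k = -4.35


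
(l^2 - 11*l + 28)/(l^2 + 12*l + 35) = (l^2 - 11*l + 28)/(l^2 + 12*l + 35)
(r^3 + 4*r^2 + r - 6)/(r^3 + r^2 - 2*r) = (r + 3)/r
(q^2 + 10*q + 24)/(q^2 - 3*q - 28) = (q + 6)/(q - 7)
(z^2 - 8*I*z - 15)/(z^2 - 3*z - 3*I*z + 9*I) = (z - 5*I)/(z - 3)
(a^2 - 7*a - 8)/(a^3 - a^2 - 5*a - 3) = (a - 8)/(a^2 - 2*a - 3)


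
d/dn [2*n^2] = 4*n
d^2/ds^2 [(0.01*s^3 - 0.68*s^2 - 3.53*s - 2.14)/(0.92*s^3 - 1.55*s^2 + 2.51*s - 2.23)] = (2.77555756156289e-17*s^7 - 1.122584*s^6 - 18.065304*s^5 + 18.134856*s^4 + 23.402102*s^3 - 133.637322*s^2 + 97.11852*s - 58.45069)/(0.778688*s^9 - 3.93576*s^8 + 13.004292*s^7 - 30.861851*s^6 + 54.558981*s^5 - 76.265286*s^4 + 81.593345*s^3 - 65.271654*s^2 + 37.445937*s - 11.089567)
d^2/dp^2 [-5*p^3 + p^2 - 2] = 2 - 30*p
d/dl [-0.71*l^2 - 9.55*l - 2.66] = -1.42*l - 9.55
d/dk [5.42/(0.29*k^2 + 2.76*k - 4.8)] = (-3.1436*k - 14.9592)/(0.29*k^2 + 2.76*k - 4.8)^2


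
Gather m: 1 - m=1 - m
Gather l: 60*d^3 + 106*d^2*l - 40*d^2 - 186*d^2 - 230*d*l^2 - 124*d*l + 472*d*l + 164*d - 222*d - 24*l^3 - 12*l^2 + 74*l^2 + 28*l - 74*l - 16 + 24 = 60*d^3 - 226*d^2 - 58*d - 24*l^3 + l^2*(62 - 230*d) + l*(106*d^2 + 348*d - 46) + 8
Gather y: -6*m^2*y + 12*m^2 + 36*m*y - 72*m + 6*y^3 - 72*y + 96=12*m^2 - 72*m + 6*y^3 + y*(-6*m^2 + 36*m - 72) + 96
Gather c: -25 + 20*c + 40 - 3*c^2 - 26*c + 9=-3*c^2 - 6*c + 24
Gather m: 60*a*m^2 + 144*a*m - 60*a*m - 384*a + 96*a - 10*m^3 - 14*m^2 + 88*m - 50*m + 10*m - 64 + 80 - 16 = -288*a - 10*m^3 + m^2*(60*a - 14) + m*(84*a + 48)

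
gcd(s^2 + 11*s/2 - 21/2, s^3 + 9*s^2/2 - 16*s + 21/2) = s^2 + 11*s/2 - 21/2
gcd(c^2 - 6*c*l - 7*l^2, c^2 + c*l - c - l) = c + l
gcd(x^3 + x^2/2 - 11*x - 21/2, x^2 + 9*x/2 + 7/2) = x + 1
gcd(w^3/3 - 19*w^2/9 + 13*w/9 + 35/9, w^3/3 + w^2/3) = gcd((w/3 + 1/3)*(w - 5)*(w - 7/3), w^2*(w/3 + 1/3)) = w + 1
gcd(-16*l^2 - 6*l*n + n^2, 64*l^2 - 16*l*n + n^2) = 8*l - n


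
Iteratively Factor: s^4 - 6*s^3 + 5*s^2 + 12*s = (s - 3)*(s^3 - 3*s^2 - 4*s) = s*(s - 3)*(s^2 - 3*s - 4) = s*(s - 4)*(s - 3)*(s + 1)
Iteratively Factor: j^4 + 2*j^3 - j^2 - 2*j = (j + 1)*(j^3 + j^2 - 2*j) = (j - 1)*(j + 1)*(j^2 + 2*j) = (j - 1)*(j + 1)*(j + 2)*(j)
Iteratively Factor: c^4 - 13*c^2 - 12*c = (c + 1)*(c^3 - c^2 - 12*c) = c*(c + 1)*(c^2 - c - 12) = c*(c + 1)*(c + 3)*(c - 4)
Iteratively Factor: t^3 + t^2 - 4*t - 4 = (t + 1)*(t^2 - 4) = (t - 2)*(t + 1)*(t + 2)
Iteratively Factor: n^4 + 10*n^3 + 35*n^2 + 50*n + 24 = (n + 2)*(n^3 + 8*n^2 + 19*n + 12) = (n + 2)*(n + 4)*(n^2 + 4*n + 3) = (n + 1)*(n + 2)*(n + 4)*(n + 3)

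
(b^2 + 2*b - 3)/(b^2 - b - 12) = (b - 1)/(b - 4)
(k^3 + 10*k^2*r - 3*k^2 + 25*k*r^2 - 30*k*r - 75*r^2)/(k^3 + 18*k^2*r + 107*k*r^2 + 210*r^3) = (k^2 + 5*k*r - 3*k - 15*r)/(k^2 + 13*k*r + 42*r^2)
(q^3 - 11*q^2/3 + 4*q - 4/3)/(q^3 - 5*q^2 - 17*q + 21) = (3*q^2 - 8*q + 4)/(3*(q^2 - 4*q - 21))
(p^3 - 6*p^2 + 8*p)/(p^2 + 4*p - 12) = p*(p - 4)/(p + 6)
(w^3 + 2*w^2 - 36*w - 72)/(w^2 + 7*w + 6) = (w^2 - 4*w - 12)/(w + 1)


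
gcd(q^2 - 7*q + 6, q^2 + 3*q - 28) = 1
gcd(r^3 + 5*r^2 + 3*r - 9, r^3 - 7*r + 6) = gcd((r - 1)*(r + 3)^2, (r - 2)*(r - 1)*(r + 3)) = r^2 + 2*r - 3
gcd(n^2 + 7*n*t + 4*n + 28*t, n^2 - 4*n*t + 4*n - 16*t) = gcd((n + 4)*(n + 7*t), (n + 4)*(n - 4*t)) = n + 4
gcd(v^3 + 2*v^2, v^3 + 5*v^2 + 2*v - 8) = v + 2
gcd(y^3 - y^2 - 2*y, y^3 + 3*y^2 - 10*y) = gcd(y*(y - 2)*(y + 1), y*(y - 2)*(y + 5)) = y^2 - 2*y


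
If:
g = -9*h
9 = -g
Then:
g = -9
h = 1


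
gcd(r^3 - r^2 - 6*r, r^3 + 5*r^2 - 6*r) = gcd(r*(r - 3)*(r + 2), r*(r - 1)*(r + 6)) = r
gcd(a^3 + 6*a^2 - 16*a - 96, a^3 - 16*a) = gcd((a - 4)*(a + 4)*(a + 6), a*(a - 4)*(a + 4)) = a^2 - 16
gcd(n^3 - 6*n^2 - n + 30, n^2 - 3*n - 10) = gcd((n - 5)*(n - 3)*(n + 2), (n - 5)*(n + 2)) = n^2 - 3*n - 10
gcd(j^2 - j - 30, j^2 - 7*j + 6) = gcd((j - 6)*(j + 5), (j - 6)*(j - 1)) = j - 6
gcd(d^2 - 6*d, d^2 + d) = d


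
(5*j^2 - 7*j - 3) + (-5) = 5*j^2 - 7*j - 8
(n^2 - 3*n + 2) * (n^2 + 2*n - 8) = n^4 - n^3 - 12*n^2 + 28*n - 16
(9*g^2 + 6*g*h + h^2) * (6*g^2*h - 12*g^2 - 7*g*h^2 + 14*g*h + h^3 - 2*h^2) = 54*g^4*h - 108*g^4 - 27*g^3*h^2 + 54*g^3*h - 27*g^2*h^3 + 54*g^2*h^2 - g*h^4 + 2*g*h^3 + h^5 - 2*h^4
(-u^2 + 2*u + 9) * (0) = 0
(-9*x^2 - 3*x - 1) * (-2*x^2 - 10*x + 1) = 18*x^4 + 96*x^3 + 23*x^2 + 7*x - 1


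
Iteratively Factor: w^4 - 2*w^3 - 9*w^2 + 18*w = (w + 3)*(w^3 - 5*w^2 + 6*w) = w*(w + 3)*(w^2 - 5*w + 6) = w*(w - 2)*(w + 3)*(w - 3)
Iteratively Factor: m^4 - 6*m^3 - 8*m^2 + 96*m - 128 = (m - 4)*(m^3 - 2*m^2 - 16*m + 32) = (m - 4)*(m - 2)*(m^2 - 16) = (m - 4)*(m - 2)*(m + 4)*(m - 4)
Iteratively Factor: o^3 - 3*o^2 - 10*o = (o - 5)*(o^2 + 2*o) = o*(o - 5)*(o + 2)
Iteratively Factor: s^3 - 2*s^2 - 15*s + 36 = (s - 3)*(s^2 + s - 12) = (s - 3)*(s + 4)*(s - 3)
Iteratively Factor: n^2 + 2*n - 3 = (n - 1)*(n + 3)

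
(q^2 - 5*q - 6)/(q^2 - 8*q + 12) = (q + 1)/(q - 2)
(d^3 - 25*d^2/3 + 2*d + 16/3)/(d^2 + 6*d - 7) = (3*d^2 - 22*d - 16)/(3*(d + 7))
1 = 1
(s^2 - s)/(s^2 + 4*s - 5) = s/(s + 5)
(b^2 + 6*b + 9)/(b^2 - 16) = (b^2 + 6*b + 9)/(b^2 - 16)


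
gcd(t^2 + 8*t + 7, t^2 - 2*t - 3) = t + 1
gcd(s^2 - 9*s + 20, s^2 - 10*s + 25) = s - 5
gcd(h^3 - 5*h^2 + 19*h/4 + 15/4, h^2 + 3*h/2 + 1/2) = h + 1/2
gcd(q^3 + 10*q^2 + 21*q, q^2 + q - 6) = q + 3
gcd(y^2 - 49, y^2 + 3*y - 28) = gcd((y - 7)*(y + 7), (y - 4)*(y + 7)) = y + 7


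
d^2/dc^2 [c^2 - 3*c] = 2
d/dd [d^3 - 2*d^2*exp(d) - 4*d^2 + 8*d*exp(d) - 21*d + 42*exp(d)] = -2*d^2*exp(d) + 3*d^2 + 4*d*exp(d) - 8*d + 50*exp(d) - 21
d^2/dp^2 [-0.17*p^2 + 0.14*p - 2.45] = -0.340000000000000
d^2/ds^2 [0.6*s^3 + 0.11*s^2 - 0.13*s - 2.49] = 3.6*s + 0.22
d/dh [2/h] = -2/h^2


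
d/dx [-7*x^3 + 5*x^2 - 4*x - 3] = -21*x^2 + 10*x - 4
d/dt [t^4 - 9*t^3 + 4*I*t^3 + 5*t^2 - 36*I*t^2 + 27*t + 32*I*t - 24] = 4*t^3 + t^2*(-27 + 12*I) + t*(10 - 72*I) + 27 + 32*I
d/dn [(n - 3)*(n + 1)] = 2*n - 2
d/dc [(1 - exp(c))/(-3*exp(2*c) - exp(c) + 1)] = 3*(2 - exp(c))*exp(2*c)/(9*exp(4*c) + 6*exp(3*c) - 5*exp(2*c) - 2*exp(c) + 1)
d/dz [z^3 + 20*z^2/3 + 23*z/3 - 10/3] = 3*z^2 + 40*z/3 + 23/3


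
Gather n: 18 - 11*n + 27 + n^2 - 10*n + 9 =n^2 - 21*n + 54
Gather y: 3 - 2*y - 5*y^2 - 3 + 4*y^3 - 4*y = 4*y^3 - 5*y^2 - 6*y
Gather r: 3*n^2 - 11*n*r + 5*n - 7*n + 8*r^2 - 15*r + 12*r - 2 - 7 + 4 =3*n^2 - 2*n + 8*r^2 + r*(-11*n - 3) - 5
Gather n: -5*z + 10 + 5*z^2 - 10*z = 5*z^2 - 15*z + 10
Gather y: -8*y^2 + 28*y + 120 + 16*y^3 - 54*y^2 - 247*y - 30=16*y^3 - 62*y^2 - 219*y + 90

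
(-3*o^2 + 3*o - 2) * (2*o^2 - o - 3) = -6*o^4 + 9*o^3 + 2*o^2 - 7*o + 6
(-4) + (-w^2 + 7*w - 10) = -w^2 + 7*w - 14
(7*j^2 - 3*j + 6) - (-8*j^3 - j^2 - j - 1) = 8*j^3 + 8*j^2 - 2*j + 7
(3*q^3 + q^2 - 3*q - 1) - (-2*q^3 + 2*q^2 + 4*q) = 5*q^3 - q^2 - 7*q - 1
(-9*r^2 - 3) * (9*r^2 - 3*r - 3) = -81*r^4 + 27*r^3 + 9*r + 9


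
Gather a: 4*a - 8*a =-4*a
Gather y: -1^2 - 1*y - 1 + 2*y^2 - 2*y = 2*y^2 - 3*y - 2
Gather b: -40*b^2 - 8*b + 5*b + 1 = -40*b^2 - 3*b + 1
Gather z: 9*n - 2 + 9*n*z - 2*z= 9*n + z*(9*n - 2) - 2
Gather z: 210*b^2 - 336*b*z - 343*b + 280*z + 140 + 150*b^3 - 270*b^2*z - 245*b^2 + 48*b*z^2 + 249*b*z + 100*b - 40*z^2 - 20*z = 150*b^3 - 35*b^2 - 243*b + z^2*(48*b - 40) + z*(-270*b^2 - 87*b + 260) + 140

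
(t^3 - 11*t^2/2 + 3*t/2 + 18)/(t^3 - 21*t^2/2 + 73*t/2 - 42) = (2*t + 3)/(2*t - 7)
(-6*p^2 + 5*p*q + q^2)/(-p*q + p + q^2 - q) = (6*p + q)/(q - 1)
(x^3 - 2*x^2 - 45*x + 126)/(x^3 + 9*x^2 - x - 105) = (x - 6)/(x + 5)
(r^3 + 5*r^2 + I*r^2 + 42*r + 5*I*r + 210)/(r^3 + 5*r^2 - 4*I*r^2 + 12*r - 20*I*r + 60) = (r + 7*I)/(r + 2*I)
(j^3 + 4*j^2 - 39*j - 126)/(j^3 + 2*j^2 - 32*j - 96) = (j^2 + 10*j + 21)/(j^2 + 8*j + 16)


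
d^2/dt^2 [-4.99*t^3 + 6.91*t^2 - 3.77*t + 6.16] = 13.82 - 29.94*t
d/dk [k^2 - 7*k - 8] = 2*k - 7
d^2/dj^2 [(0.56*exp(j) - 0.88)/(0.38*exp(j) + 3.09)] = (6.380232 - 0.784624*exp(j))*exp(j)/(0.054872*exp(3*j) + 1.338588*exp(2*j) + 10.884834*exp(j) + 29.503629)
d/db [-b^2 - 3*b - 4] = -2*b - 3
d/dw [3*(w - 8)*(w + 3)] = 6*w - 15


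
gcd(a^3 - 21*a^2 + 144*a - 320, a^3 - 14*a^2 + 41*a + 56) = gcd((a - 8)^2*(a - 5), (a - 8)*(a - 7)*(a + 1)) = a - 8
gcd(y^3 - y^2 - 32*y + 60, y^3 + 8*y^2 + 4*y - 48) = y^2 + 4*y - 12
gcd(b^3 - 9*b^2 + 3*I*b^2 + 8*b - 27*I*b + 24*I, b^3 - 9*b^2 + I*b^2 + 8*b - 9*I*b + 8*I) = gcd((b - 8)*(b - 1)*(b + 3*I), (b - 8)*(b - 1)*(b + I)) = b^2 - 9*b + 8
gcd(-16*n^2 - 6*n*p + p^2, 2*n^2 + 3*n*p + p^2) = 2*n + p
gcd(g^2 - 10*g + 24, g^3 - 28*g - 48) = g - 6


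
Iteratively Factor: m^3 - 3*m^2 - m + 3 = (m - 1)*(m^2 - 2*m - 3) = (m - 1)*(m + 1)*(m - 3)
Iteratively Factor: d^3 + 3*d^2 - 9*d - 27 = (d + 3)*(d^2 - 9) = (d - 3)*(d + 3)*(d + 3)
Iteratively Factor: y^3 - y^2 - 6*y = (y + 2)*(y^2 - 3*y) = y*(y + 2)*(y - 3)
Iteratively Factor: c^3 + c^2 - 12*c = (c + 4)*(c^2 - 3*c) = c*(c + 4)*(c - 3)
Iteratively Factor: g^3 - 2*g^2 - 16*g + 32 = (g - 2)*(g^2 - 16) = (g - 2)*(g + 4)*(g - 4)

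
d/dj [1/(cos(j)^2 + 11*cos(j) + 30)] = (2*cos(j) + 11)*sin(j)/(cos(j)^2 + 11*cos(j) + 30)^2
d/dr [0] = 0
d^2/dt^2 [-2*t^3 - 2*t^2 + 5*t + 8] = -12*t - 4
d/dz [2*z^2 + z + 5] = 4*z + 1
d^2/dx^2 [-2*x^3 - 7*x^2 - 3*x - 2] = -12*x - 14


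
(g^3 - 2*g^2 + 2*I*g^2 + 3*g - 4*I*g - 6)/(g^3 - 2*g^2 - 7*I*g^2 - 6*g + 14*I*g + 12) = (g + 3*I)/(g - 6*I)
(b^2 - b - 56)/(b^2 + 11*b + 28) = (b - 8)/(b + 4)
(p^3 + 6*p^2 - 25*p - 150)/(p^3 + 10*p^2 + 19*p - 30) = (p - 5)/(p - 1)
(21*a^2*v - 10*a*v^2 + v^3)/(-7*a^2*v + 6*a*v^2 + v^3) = (21*a^2 - 10*a*v + v^2)/(-7*a^2 + 6*a*v + v^2)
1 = 1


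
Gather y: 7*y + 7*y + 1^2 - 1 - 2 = 14*y - 2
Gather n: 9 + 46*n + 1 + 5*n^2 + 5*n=5*n^2 + 51*n + 10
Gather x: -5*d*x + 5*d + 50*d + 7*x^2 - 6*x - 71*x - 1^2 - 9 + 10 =55*d + 7*x^2 + x*(-5*d - 77)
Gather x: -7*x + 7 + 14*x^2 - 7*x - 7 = 14*x^2 - 14*x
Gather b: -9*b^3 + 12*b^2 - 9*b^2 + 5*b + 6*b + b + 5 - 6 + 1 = -9*b^3 + 3*b^2 + 12*b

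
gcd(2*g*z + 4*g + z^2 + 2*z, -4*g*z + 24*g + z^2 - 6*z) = 1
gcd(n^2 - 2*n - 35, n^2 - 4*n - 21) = n - 7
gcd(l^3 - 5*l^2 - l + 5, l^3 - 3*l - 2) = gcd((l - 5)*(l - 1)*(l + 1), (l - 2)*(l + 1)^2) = l + 1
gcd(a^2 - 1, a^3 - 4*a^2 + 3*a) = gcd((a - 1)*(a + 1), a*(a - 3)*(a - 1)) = a - 1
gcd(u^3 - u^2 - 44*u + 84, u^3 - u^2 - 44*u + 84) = u^3 - u^2 - 44*u + 84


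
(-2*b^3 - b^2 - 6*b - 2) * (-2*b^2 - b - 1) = 4*b^5 + 4*b^4 + 15*b^3 + 11*b^2 + 8*b + 2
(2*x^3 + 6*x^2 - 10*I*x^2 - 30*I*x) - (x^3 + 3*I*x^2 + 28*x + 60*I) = x^3 + 6*x^2 - 13*I*x^2 - 28*x - 30*I*x - 60*I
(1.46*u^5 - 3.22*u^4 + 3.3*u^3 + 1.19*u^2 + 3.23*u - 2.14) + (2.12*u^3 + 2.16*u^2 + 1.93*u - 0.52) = 1.46*u^5 - 3.22*u^4 + 5.42*u^3 + 3.35*u^2 + 5.16*u - 2.66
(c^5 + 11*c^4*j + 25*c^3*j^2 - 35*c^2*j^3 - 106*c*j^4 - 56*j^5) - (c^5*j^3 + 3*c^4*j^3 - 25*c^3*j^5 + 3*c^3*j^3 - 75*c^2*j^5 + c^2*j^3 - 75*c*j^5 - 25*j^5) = -c^5*j^3 + c^5 - 3*c^4*j^3 + 11*c^4*j + 25*c^3*j^5 - 3*c^3*j^3 + 25*c^3*j^2 + 75*c^2*j^5 - 36*c^2*j^3 + 75*c*j^5 - 106*c*j^4 - 31*j^5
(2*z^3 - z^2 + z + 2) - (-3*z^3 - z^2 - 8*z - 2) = 5*z^3 + 9*z + 4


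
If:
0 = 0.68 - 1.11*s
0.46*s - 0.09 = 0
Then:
No Solution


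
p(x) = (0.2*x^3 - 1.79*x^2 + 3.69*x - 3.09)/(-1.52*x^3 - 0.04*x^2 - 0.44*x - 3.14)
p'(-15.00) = -0.01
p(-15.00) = -0.22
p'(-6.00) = -0.06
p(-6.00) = -0.41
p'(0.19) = -1.08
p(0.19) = 0.76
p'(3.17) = -0.02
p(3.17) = 0.06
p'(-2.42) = -1.02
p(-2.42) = -1.32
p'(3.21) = -0.02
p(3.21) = 0.06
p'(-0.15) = -1.59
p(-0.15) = 1.20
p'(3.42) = -0.02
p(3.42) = 0.05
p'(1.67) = -0.05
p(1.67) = 0.09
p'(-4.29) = -0.15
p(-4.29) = -0.57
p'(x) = (0.6*x^2 - 3.58*x + 3.69)/(-1.52*x^3 - 0.04*x^2 - 0.44*x - 3.14) + (4.56*x^2 + 0.08*x + 0.44)*(0.2*x^3 - 1.79*x^2 + 3.69*x - 3.09)/(-1.52*x^3 - 0.04*x^2 - 0.44*x - 3.14)^2 = (-2.7288*x^4 + 11.0416*x^3 - 15.0392*x^2 + 10.994*x - 12.9462)/(2.3104*x^6 + 0.1216*x^5 + 1.3392*x^4 + 9.5808*x^3 + 0.4448*x^2 + 2.7632*x + 9.8596)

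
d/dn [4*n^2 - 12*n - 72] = 8*n - 12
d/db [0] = 0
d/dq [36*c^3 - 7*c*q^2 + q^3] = q*(-14*c + 3*q)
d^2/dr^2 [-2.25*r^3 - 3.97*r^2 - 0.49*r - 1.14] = -13.5*r - 7.94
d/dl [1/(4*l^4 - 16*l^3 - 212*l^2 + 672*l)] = (-l^3 + 3*l^2 + 53*l/2 - 42)/(l^2*(l^3 - 4*l^2 - 53*l + 168)^2)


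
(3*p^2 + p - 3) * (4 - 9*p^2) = -27*p^4 - 9*p^3 + 39*p^2 + 4*p - 12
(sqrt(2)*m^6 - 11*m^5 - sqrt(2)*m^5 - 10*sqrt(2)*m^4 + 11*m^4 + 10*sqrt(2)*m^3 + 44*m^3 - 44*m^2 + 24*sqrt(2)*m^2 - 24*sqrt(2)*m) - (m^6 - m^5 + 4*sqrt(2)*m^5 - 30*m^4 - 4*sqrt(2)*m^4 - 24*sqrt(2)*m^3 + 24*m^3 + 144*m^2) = -m^6 + sqrt(2)*m^6 - 10*m^5 - 5*sqrt(2)*m^5 - 6*sqrt(2)*m^4 + 41*m^4 + 20*m^3 + 34*sqrt(2)*m^3 - 188*m^2 + 24*sqrt(2)*m^2 - 24*sqrt(2)*m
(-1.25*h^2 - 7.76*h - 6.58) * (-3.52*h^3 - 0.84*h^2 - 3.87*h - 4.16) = 4.4*h^5 + 28.3652*h^4 + 34.5175*h^3 + 40.7584*h^2 + 57.7462*h + 27.3728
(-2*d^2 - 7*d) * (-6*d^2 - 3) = 12*d^4 + 42*d^3 + 6*d^2 + 21*d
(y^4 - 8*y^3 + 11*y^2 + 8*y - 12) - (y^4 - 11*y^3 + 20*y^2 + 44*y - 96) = 3*y^3 - 9*y^2 - 36*y + 84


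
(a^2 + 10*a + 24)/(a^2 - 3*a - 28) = (a + 6)/(a - 7)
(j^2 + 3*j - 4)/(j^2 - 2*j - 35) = (-j^2 - 3*j + 4)/(-j^2 + 2*j + 35)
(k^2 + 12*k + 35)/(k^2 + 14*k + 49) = (k + 5)/(k + 7)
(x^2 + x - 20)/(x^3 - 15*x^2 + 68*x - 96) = (x + 5)/(x^2 - 11*x + 24)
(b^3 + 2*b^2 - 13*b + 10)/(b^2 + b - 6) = (b^2 + 4*b - 5)/(b + 3)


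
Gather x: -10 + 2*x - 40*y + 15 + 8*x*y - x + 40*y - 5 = x*(8*y + 1)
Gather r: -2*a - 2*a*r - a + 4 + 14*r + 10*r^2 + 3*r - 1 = -3*a + 10*r^2 + r*(17 - 2*a) + 3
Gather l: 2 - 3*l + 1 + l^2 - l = l^2 - 4*l + 3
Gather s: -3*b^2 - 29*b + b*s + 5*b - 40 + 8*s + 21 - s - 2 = -3*b^2 - 24*b + s*(b + 7) - 21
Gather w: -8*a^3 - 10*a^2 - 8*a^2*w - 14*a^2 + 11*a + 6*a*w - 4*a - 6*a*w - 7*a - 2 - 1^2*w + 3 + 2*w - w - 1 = -8*a^3 - 8*a^2*w - 24*a^2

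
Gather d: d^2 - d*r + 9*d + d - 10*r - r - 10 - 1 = d^2 + d*(10 - r) - 11*r - 11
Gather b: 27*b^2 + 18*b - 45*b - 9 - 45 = 27*b^2 - 27*b - 54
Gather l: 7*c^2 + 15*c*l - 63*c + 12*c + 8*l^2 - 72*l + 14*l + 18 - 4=7*c^2 - 51*c + 8*l^2 + l*(15*c - 58) + 14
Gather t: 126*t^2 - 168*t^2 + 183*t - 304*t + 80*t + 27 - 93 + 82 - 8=-42*t^2 - 41*t + 8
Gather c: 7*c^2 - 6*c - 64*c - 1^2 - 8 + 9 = 7*c^2 - 70*c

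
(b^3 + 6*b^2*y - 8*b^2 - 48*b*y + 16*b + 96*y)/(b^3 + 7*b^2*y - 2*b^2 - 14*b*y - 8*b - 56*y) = (b^2 + 6*b*y - 4*b - 24*y)/(b^2 + 7*b*y + 2*b + 14*y)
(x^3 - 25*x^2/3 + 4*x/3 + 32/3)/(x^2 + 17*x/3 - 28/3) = (x^2 - 7*x - 8)/(x + 7)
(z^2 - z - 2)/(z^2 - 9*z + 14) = (z + 1)/(z - 7)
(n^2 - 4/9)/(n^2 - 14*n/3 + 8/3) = (n + 2/3)/(n - 4)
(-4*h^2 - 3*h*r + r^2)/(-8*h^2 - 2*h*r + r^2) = (h + r)/(2*h + r)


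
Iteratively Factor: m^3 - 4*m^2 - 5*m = (m - 5)*(m^2 + m) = m*(m - 5)*(m + 1)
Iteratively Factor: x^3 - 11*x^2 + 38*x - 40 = (x - 4)*(x^2 - 7*x + 10) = (x - 5)*(x - 4)*(x - 2)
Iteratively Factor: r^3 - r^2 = (r)*(r^2 - r) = r*(r - 1)*(r)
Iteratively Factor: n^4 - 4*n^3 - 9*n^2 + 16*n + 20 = (n - 5)*(n^3 + n^2 - 4*n - 4) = (n - 5)*(n + 1)*(n^2 - 4) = (n - 5)*(n + 1)*(n + 2)*(n - 2)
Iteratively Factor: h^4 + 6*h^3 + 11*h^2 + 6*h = (h + 1)*(h^3 + 5*h^2 + 6*h) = h*(h + 1)*(h^2 + 5*h + 6) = h*(h + 1)*(h + 2)*(h + 3)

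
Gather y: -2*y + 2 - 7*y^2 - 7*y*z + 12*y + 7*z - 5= -7*y^2 + y*(10 - 7*z) + 7*z - 3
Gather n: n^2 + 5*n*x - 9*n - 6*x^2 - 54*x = n^2 + n*(5*x - 9) - 6*x^2 - 54*x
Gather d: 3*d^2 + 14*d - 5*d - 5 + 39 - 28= 3*d^2 + 9*d + 6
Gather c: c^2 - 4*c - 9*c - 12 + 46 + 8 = c^2 - 13*c + 42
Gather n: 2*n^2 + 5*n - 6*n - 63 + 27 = 2*n^2 - n - 36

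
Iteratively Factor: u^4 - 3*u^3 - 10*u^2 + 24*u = (u - 4)*(u^3 + u^2 - 6*u) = (u - 4)*(u - 2)*(u^2 + 3*u) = (u - 4)*(u - 2)*(u + 3)*(u)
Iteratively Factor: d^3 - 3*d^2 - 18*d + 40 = (d - 2)*(d^2 - d - 20) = (d - 5)*(d - 2)*(d + 4)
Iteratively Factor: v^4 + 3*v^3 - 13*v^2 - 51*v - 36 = (v + 3)*(v^3 - 13*v - 12) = (v - 4)*(v + 3)*(v^2 + 4*v + 3) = (v - 4)*(v + 1)*(v + 3)*(v + 3)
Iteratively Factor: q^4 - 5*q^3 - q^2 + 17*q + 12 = (q - 4)*(q^3 - q^2 - 5*q - 3) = (q - 4)*(q + 1)*(q^2 - 2*q - 3) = (q - 4)*(q - 3)*(q + 1)*(q + 1)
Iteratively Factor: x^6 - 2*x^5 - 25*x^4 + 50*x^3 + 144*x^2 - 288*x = (x + 3)*(x^5 - 5*x^4 - 10*x^3 + 80*x^2 - 96*x) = (x - 4)*(x + 3)*(x^4 - x^3 - 14*x^2 + 24*x) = (x - 4)*(x - 3)*(x + 3)*(x^3 + 2*x^2 - 8*x) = x*(x - 4)*(x - 3)*(x + 3)*(x^2 + 2*x - 8) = x*(x - 4)*(x - 3)*(x - 2)*(x + 3)*(x + 4)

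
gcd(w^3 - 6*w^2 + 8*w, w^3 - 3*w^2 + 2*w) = w^2 - 2*w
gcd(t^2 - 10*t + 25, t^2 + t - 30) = t - 5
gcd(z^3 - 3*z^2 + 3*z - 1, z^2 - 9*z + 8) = z - 1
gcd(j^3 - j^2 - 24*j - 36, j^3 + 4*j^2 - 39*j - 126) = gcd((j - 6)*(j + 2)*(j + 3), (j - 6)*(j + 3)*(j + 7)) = j^2 - 3*j - 18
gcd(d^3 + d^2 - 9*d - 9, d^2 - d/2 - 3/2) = d + 1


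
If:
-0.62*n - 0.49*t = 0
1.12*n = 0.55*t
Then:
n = 0.00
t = 0.00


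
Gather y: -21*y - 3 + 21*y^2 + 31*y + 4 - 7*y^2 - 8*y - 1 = 14*y^2 + 2*y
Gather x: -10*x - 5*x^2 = -5*x^2 - 10*x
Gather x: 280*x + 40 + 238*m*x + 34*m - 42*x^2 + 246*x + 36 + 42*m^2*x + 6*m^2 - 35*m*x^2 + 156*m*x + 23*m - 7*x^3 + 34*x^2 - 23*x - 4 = 6*m^2 + 57*m - 7*x^3 + x^2*(-35*m - 8) + x*(42*m^2 + 394*m + 503) + 72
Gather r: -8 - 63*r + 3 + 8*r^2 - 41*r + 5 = 8*r^2 - 104*r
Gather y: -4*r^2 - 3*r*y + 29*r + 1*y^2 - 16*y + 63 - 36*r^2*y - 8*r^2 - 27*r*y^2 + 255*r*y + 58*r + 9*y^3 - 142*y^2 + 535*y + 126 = -12*r^2 + 87*r + 9*y^3 + y^2*(-27*r - 141) + y*(-36*r^2 + 252*r + 519) + 189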